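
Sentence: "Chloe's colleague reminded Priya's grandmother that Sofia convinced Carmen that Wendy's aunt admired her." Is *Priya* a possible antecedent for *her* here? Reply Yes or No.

Yes

*her* is a pronoun; Principle B requires it to be free in its binding domain — the clause headed by 'admired'.
— Priya: possessor inside the object DP of the matrix clause; does not c-command the pronoun — Principle B does not apply; allowed.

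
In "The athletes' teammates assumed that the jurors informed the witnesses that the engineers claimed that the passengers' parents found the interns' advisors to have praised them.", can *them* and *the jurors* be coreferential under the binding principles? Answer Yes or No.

Yes

*the jurors* is an R-expression; Principle C requires it to be free (not bound by any c-commanding expression).
— them: object of the clause headed by 'praised'; the pronoun does not c-command the R-expression — coreference allowed.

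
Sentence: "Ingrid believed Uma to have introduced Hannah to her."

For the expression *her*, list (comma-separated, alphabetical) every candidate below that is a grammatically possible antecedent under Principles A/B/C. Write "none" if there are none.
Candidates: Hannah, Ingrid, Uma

Ingrid

*her* is a pronoun; Principle B requires it to be free in its binding domain — the clause headed by 'introduced'.
— Hannah: object of the clause headed by 'introduced'; c-commands the pronoun within its binding domain — blocked (Principle B).
— Ingrid: subject of the matrix clause; c-commands the pronoun but lies outside its binding domain — allowed.
— Uma: subject of the clause headed by 'introduced'; c-commands the pronoun within its binding domain — blocked (Principle B).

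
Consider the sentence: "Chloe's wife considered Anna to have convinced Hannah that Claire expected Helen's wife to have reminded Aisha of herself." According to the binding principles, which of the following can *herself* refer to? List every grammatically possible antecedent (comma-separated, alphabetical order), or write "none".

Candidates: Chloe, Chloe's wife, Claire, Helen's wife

*herself* is a reflexive; Principle A requires it to be bound within its binding domain — the clause headed by 'reminded'.
— Chloe: possessor inside the subject DP of the matrix clause; does not c-command the reflexive — cannot bind it (Principle A).
— Chloe's wife: subject of the matrix clause; c-commands the reflexive but lies outside its binding domain — cannot bind it (Principle A).
— Claire: subject of the clause headed by 'expected'; c-commands the reflexive but lies outside its binding domain — cannot bind it (Principle A).
— Helen's wife: subject of the clause headed by 'reminded'; c-commands the reflexive within its binding domain — allowed (Principle A).

Helen's wife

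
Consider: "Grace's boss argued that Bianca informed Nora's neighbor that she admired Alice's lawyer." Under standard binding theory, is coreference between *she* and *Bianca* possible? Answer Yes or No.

*Bianca* is an R-expression; Principle C requires it to be free (not bound by any c-commanding expression).
— she: subject of the clause headed by 'admired'; the pronoun does not c-command the R-expression — coreference allowed.

Yes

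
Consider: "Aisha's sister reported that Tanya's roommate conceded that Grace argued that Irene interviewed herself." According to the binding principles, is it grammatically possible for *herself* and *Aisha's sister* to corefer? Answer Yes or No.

*herself* is a reflexive; Principle A requires it to be bound within its binding domain — the clause headed by 'interviewed'.
— Aisha's sister: subject of the matrix clause; c-commands the reflexive but lies outside its binding domain — cannot bind it (Principle A).

No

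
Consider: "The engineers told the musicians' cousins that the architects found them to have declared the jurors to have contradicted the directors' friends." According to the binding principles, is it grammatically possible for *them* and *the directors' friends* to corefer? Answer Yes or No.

*them* is a pronoun; Principle B requires it to be free in its binding domain — the clause headed by 'found'.
— the directors' friends: object of the clause headed by 'contradicted'; is c-commanded by the pronoun; coreference would bind this R-expression — blocked (Principle C).

No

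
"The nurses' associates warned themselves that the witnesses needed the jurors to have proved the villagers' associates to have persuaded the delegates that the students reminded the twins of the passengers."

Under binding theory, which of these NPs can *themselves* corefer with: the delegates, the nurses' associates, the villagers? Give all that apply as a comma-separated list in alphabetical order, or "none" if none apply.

*themselves* is a reflexive; Principle A requires it to be bound within its binding domain — the matrix clause.
— the delegates: object of the clause headed by 'persuaded'; does not c-command the reflexive — cannot bind it (Principle A).
— the nurses' associates: subject of the matrix clause; c-commands the reflexive within its binding domain — allowed (Principle A).
— the villagers: possessor inside the subject DP of the clause headed by 'persuaded'; does not c-command the reflexive — cannot bind it (Principle A).

the nurses' associates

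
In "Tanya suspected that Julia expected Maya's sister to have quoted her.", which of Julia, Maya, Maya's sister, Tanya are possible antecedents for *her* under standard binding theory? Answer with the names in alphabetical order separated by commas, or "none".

*her* is a pronoun; Principle B requires it to be free in its binding domain — the clause headed by 'quoted'.
— Julia: subject of the clause headed by 'expected'; c-commands the pronoun but lies outside its binding domain — allowed.
— Maya: possessor inside the subject DP of the clause headed by 'quoted'; does not c-command the pronoun — Principle B does not apply; allowed.
— Maya's sister: subject of the clause headed by 'quoted'; c-commands the pronoun within its binding domain — blocked (Principle B).
— Tanya: subject of the matrix clause; c-commands the pronoun but lies outside its binding domain — allowed.

Julia, Maya, Tanya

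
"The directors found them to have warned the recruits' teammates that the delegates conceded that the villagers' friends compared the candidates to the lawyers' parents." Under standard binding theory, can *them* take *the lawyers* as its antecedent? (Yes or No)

*them* is a pronoun; Principle B requires it to be free in its binding domain — the matrix clause.
— the lawyers: possessor inside the second object DP of the clause headed by 'compared'; is c-commanded by the pronoun; coreference would bind this R-expression — blocked (Principle C).

No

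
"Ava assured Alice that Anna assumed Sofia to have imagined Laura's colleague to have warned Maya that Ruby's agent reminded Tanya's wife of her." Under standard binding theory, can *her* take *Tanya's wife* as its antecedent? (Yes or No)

No

*her* is a pronoun; Principle B requires it to be free in its binding domain — the clause headed by 'reminded'.
— Tanya's wife: object of the clause headed by 'reminded'; c-commands the pronoun within its binding domain — blocked (Principle B).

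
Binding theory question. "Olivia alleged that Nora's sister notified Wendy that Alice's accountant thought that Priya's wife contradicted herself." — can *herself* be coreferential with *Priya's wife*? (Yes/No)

Yes

*herself* is a reflexive; Principle A requires it to be bound within its binding domain — the clause headed by 'contradicted'.
— Priya's wife: subject of the clause headed by 'contradicted'; c-commands the reflexive within its binding domain — allowed (Principle A).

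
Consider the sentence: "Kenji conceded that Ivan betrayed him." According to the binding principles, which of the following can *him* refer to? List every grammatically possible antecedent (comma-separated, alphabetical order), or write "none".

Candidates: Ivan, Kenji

Kenji

*him* is a pronoun; Principle B requires it to be free in its binding domain — the clause headed by 'betrayed'.
— Ivan: subject of the clause headed by 'betrayed'; c-commands the pronoun within its binding domain — blocked (Principle B).
— Kenji: subject of the matrix clause; c-commands the pronoun but lies outside its binding domain — allowed.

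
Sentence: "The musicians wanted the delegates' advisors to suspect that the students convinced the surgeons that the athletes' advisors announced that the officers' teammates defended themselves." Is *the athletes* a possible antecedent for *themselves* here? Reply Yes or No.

No

*themselves* is a reflexive; Principle A requires it to be bound within its binding domain — the clause headed by 'defended'.
— the athletes: possessor inside the subject DP of the clause headed by 'announced'; does not c-command the reflexive — cannot bind it (Principle A).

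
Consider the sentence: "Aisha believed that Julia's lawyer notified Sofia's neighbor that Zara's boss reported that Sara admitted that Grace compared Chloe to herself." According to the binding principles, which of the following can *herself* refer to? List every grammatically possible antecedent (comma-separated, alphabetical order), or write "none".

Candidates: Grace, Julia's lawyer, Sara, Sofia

*herself* is a reflexive; Principle A requires it to be bound within its binding domain — the clause headed by 'compared'.
— Grace: subject of the clause headed by 'compared'; c-commands the reflexive within its binding domain — allowed (Principle A).
— Julia's lawyer: subject of the clause headed by 'notified'; c-commands the reflexive but lies outside its binding domain — cannot bind it (Principle A).
— Sara: subject of the clause headed by 'admitted'; c-commands the reflexive but lies outside its binding domain — cannot bind it (Principle A).
— Sofia: possessor inside the object DP of the clause headed by 'notified'; does not c-command the reflexive — cannot bind it (Principle A).

Grace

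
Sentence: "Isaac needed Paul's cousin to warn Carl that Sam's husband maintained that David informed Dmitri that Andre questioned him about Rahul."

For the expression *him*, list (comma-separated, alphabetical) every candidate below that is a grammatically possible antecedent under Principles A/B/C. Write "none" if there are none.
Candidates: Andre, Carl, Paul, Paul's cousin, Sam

Carl, Paul, Paul's cousin, Sam

*him* is a pronoun; Principle B requires it to be free in its binding domain — the clause headed by 'questioned'.
— Andre: subject of the clause headed by 'questioned'; c-commands the pronoun within its binding domain — blocked (Principle B).
— Carl: object of the clause headed by 'warn'; c-commands the pronoun but lies outside its binding domain — allowed.
— Paul: possessor inside the subject DP of the clause headed by 'warn'; does not c-command the pronoun — Principle B does not apply; allowed.
— Paul's cousin: subject of the clause headed by 'warn'; c-commands the pronoun but lies outside its binding domain — allowed.
— Sam: possessor inside the subject DP of the clause headed by 'maintained'; does not c-command the pronoun — Principle B does not apply; allowed.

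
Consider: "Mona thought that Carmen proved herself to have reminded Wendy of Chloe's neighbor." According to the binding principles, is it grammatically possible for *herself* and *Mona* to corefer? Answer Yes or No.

No

*herself* is a reflexive; Principle A requires it to be bound within its binding domain — the clause headed by 'proved'.
— Mona: subject of the matrix clause; c-commands the reflexive but lies outside its binding domain — cannot bind it (Principle A).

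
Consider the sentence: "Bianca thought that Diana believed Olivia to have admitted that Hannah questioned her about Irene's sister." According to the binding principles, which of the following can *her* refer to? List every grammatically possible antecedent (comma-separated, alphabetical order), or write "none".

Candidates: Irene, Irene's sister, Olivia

*her* is a pronoun; Principle B requires it to be free in its binding domain — the clause headed by 'questioned'.
— Irene: possessor inside the second object DP of the clause headed by 'questioned'; is c-commanded by the pronoun; coreference would bind this R-expression — blocked (Principle C).
— Irene's sister: second object of the clause headed by 'questioned'; is c-commanded by the pronoun; coreference would bind this R-expression — blocked (Principle C).
— Olivia: subject of the clause headed by 'admitted'; c-commands the pronoun but lies outside its binding domain — allowed.

Olivia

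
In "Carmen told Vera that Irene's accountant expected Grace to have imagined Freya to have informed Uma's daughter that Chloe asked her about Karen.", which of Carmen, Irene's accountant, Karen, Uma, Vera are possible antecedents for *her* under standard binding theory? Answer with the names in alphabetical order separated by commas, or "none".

Carmen, Irene's accountant, Uma, Vera

*her* is a pronoun; Principle B requires it to be free in its binding domain — the clause headed by 'asked'.
— Carmen: subject of the matrix clause; c-commands the pronoun but lies outside its binding domain — allowed.
— Irene's accountant: subject of the clause headed by 'expected'; c-commands the pronoun but lies outside its binding domain — allowed.
— Karen: second object of the clause headed by 'asked'; is c-commanded by the pronoun; coreference would bind this R-expression — blocked (Principle C).
— Uma: possessor inside the object DP of the clause headed by 'informed'; does not c-command the pronoun — Principle B does not apply; allowed.
— Vera: object of the matrix clause; c-commands the pronoun but lies outside its binding domain — allowed.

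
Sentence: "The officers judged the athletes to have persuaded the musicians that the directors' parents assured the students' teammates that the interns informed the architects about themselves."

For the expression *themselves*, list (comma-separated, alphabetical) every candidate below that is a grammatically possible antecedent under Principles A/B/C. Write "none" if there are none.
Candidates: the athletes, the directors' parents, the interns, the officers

*themselves* is a reflexive; Principle A requires it to be bound within its binding domain — the clause headed by 'informed'.
— the athletes: subject of the clause headed by 'persuaded'; c-commands the reflexive but lies outside its binding domain — cannot bind it (Principle A).
— the directors' parents: subject of the clause headed by 'assured'; c-commands the reflexive but lies outside its binding domain — cannot bind it (Principle A).
— the interns: subject of the clause headed by 'informed'; c-commands the reflexive within its binding domain — allowed (Principle A).
— the officers: subject of the matrix clause; c-commands the reflexive but lies outside its binding domain — cannot bind it (Principle A).

the interns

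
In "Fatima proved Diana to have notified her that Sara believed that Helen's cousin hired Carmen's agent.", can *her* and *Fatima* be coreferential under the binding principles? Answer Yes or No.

*Fatima* is an R-expression; Principle C requires it to be free (not bound by any c-commanding expression).
— her: object of the clause headed by 'notified'; the pronoun does not c-command the R-expression — coreference allowed.

Yes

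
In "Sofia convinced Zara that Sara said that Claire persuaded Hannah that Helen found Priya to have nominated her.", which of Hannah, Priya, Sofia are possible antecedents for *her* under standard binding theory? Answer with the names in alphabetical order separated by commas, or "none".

Hannah, Sofia

*her* is a pronoun; Principle B requires it to be free in its binding domain — the clause headed by 'nominated'.
— Hannah: object of the clause headed by 'persuaded'; c-commands the pronoun but lies outside its binding domain — allowed.
— Priya: subject of the clause headed by 'nominated'; c-commands the pronoun within its binding domain — blocked (Principle B).
— Sofia: subject of the matrix clause; c-commands the pronoun but lies outside its binding domain — allowed.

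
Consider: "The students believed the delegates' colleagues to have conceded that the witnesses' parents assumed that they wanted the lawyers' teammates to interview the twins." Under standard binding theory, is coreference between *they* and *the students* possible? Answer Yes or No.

*the students* is an R-expression; Principle C requires it to be free (not bound by any c-commanding expression).
— they: subject of the clause headed by 'wanted'; the pronoun does not c-command the R-expression — coreference allowed.

Yes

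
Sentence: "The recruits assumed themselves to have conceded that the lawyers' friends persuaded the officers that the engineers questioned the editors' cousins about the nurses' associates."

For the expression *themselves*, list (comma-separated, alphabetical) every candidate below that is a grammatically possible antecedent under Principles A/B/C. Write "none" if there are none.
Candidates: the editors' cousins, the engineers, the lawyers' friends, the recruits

the recruits

*themselves* is a reflexive; Principle A requires it to be bound within its binding domain — the matrix clause.
— the editors' cousins: object of the clause headed by 'questioned'; does not c-command the reflexive — cannot bind it (Principle A).
— the engineers: subject of the clause headed by 'questioned'; does not c-command the reflexive — cannot bind it (Principle A).
— the lawyers' friends: subject of the clause headed by 'persuaded'; does not c-command the reflexive — cannot bind it (Principle A).
— the recruits: subject of the matrix clause; c-commands the reflexive within its binding domain — allowed (Principle A).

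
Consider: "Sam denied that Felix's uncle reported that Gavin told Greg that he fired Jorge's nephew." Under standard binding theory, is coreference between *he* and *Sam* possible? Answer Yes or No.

*Sam* is an R-expression; Principle C requires it to be free (not bound by any c-commanding expression).
— he: subject of the clause headed by 'fired'; the pronoun does not c-command the R-expression — coreference allowed.

Yes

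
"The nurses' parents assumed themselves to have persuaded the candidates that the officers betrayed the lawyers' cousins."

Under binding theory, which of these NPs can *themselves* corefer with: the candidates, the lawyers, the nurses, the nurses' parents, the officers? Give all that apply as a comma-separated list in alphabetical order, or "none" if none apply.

the nurses' parents

*themselves* is a reflexive; Principle A requires it to be bound within its binding domain — the matrix clause.
— the candidates: object of the clause headed by 'persuaded'; does not c-command the reflexive — cannot bind it (Principle A).
— the lawyers: possessor inside the object DP of the clause headed by 'betrayed'; does not c-command the reflexive — cannot bind it (Principle A).
— the nurses: possessor inside the subject DP of the matrix clause; does not c-command the reflexive — cannot bind it (Principle A).
— the nurses' parents: subject of the matrix clause; c-commands the reflexive within its binding domain — allowed (Principle A).
— the officers: subject of the clause headed by 'betrayed'; does not c-command the reflexive — cannot bind it (Principle A).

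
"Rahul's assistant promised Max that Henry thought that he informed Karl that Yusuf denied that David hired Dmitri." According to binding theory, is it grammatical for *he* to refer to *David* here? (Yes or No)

No

*David* is an R-expression; Principle C requires it to be free (not bound by any c-commanding expression).
— he: subject of the clause headed by 'informed'; the pronoun c-commands the R-expression — coreference blocked (Principle C).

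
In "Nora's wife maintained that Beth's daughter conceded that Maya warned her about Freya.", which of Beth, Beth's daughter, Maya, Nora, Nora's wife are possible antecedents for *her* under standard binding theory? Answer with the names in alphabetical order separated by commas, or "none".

*her* is a pronoun; Principle B requires it to be free in its binding domain — the clause headed by 'warned'.
— Beth: possessor inside the subject DP of the clause headed by 'conceded'; does not c-command the pronoun — Principle B does not apply; allowed.
— Beth's daughter: subject of the clause headed by 'conceded'; c-commands the pronoun but lies outside its binding domain — allowed.
— Maya: subject of the clause headed by 'warned'; c-commands the pronoun within its binding domain — blocked (Principle B).
— Nora: possessor inside the subject DP of the matrix clause; does not c-command the pronoun — Principle B does not apply; allowed.
— Nora's wife: subject of the matrix clause; c-commands the pronoun but lies outside its binding domain — allowed.

Beth, Beth's daughter, Nora, Nora's wife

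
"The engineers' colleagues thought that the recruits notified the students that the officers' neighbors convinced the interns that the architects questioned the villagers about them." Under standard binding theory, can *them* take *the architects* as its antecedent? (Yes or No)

No

*them* is a pronoun; Principle B requires it to be free in its binding domain — the clause headed by 'questioned'.
— the architects: subject of the clause headed by 'questioned'; c-commands the pronoun within its binding domain — blocked (Principle B).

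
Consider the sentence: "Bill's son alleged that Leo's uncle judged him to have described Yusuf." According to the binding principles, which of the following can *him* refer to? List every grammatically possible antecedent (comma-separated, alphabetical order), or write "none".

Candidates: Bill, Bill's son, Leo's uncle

*him* is a pronoun; Principle B requires it to be free in its binding domain — the clause headed by 'judged'.
— Bill: possessor inside the subject DP of the matrix clause; does not c-command the pronoun — Principle B does not apply; allowed.
— Bill's son: subject of the matrix clause; c-commands the pronoun but lies outside its binding domain — allowed.
— Leo's uncle: subject of the clause headed by 'judged'; c-commands the pronoun within its binding domain — blocked (Principle B).

Bill, Bill's son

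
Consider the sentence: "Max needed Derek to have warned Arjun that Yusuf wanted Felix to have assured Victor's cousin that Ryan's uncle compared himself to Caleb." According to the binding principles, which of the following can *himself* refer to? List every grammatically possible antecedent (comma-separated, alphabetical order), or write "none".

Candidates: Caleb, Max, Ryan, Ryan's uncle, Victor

Ryan's uncle

*himself* is a reflexive; Principle A requires it to be bound within its binding domain — the clause headed by 'compared'.
— Caleb: second object of the clause headed by 'compared'; does not c-command the reflexive — cannot bind it (Principle A).
— Max: subject of the matrix clause; c-commands the reflexive but lies outside its binding domain — cannot bind it (Principle A).
— Ryan: possessor inside the subject DP of the clause headed by 'compared'; does not c-command the reflexive — cannot bind it (Principle A).
— Ryan's uncle: subject of the clause headed by 'compared'; c-commands the reflexive within its binding domain — allowed (Principle A).
— Victor: possessor inside the object DP of the clause headed by 'assured'; does not c-command the reflexive — cannot bind it (Principle A).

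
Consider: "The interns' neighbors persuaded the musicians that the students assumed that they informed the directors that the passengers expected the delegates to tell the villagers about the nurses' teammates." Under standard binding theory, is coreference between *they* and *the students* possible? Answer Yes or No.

*the students* is an R-expression; Principle C requires it to be free (not bound by any c-commanding expression).
— they: subject of the clause headed by 'informed'; the pronoun does not c-command the R-expression — coreference allowed.

Yes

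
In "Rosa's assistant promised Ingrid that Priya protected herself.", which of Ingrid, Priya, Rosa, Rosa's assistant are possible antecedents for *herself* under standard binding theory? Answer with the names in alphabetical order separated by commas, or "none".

*herself* is a reflexive; Principle A requires it to be bound within its binding domain — the clause headed by 'protected'.
— Ingrid: object of the matrix clause; c-commands the reflexive but lies outside its binding domain — cannot bind it (Principle A).
— Priya: subject of the clause headed by 'protected'; c-commands the reflexive within its binding domain — allowed (Principle A).
— Rosa: possessor inside the subject DP of the matrix clause; does not c-command the reflexive — cannot bind it (Principle A).
— Rosa's assistant: subject of the matrix clause; c-commands the reflexive but lies outside its binding domain — cannot bind it (Principle A).

Priya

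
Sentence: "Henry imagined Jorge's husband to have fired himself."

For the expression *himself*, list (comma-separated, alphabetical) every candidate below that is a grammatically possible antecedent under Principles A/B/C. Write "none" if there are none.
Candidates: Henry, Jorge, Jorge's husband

Jorge's husband

*himself* is a reflexive; Principle A requires it to be bound within its binding domain — the clause headed by 'fired'.
— Henry: subject of the matrix clause; c-commands the reflexive but lies outside its binding domain — cannot bind it (Principle A).
— Jorge: possessor inside the subject DP of the clause headed by 'fired'; does not c-command the reflexive — cannot bind it (Principle A).
— Jorge's husband: subject of the clause headed by 'fired'; c-commands the reflexive within its binding domain — allowed (Principle A).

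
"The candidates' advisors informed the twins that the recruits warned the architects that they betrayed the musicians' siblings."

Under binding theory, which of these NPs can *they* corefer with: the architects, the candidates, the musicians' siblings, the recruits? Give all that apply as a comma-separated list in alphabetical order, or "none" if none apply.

*they* is a pronoun; Principle B requires it to be free in its binding domain — the clause headed by 'betrayed'.
— the architects: object of the clause headed by 'warned'; c-commands the pronoun but lies outside its binding domain — allowed.
— the candidates: possessor inside the subject DP of the matrix clause; does not c-command the pronoun — Principle B does not apply; allowed.
— the musicians' siblings: object of the clause headed by 'betrayed'; is c-commanded by the pronoun; coreference would bind this R-expression — blocked (Principle C).
— the recruits: subject of the clause headed by 'warned'; c-commands the pronoun but lies outside its binding domain — allowed.

the architects, the candidates, the recruits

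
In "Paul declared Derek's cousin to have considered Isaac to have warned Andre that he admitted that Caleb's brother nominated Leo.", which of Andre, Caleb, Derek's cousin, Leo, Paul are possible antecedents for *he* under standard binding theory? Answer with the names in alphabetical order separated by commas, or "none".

Andre, Derek's cousin, Paul

*he* is a pronoun; Principle B requires it to be free in its binding domain — the clause headed by 'admitted'.
— Andre: object of the clause headed by 'warned'; c-commands the pronoun but lies outside its binding domain — allowed.
— Caleb: possessor inside the subject DP of the clause headed by 'nominated'; is c-commanded by the pronoun; coreference would bind this R-expression — blocked (Principle C).
— Derek's cousin: subject of the clause headed by 'considered'; c-commands the pronoun but lies outside its binding domain — allowed.
— Leo: object of the clause headed by 'nominated'; is c-commanded by the pronoun; coreference would bind this R-expression — blocked (Principle C).
— Paul: subject of the matrix clause; c-commands the pronoun but lies outside its binding domain — allowed.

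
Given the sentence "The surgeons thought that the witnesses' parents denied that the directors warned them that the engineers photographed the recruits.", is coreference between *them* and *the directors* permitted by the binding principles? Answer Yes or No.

*them* is a pronoun; Principle B requires it to be free in its binding domain — the clause headed by 'warned'.
— the directors: subject of the clause headed by 'warned'; c-commands the pronoun within its binding domain — blocked (Principle B).

No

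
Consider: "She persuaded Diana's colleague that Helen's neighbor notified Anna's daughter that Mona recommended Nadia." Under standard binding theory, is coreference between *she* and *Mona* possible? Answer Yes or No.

*Mona* is an R-expression; Principle C requires it to be free (not bound by any c-commanding expression).
— she: subject of the matrix clause; the pronoun c-commands the R-expression — coreference blocked (Principle C).

No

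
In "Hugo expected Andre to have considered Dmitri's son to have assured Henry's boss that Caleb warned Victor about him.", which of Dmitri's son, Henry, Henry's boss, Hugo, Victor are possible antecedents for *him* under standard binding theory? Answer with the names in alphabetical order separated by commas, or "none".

*him* is a pronoun; Principle B requires it to be free in its binding domain — the clause headed by 'warned'.
— Dmitri's son: subject of the clause headed by 'assured'; c-commands the pronoun but lies outside its binding domain — allowed.
— Henry: possessor inside the object DP of the clause headed by 'assured'; does not c-command the pronoun — Principle B does not apply; allowed.
— Henry's boss: object of the clause headed by 'assured'; c-commands the pronoun but lies outside its binding domain — allowed.
— Hugo: subject of the matrix clause; c-commands the pronoun but lies outside its binding domain — allowed.
— Victor: object of the clause headed by 'warned'; c-commands the pronoun within its binding domain — blocked (Principle B).

Dmitri's son, Henry, Henry's boss, Hugo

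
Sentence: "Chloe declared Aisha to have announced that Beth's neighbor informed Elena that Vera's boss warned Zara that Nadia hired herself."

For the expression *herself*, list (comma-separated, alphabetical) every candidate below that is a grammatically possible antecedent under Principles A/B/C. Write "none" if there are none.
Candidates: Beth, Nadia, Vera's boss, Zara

*herself* is a reflexive; Principle A requires it to be bound within its binding domain — the clause headed by 'hired'.
— Beth: possessor inside the subject DP of the clause headed by 'informed'; does not c-command the reflexive — cannot bind it (Principle A).
— Nadia: subject of the clause headed by 'hired'; c-commands the reflexive within its binding domain — allowed (Principle A).
— Vera's boss: subject of the clause headed by 'warned'; c-commands the reflexive but lies outside its binding domain — cannot bind it (Principle A).
— Zara: object of the clause headed by 'warned'; c-commands the reflexive but lies outside its binding domain — cannot bind it (Principle A).

Nadia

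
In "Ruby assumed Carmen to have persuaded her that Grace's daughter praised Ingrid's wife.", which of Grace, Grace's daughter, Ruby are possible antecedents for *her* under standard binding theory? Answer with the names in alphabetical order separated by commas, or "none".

*her* is a pronoun; Principle B requires it to be free in its binding domain — the clause headed by 'persuaded'.
— Grace: possessor inside the subject DP of the clause headed by 'praised'; is c-commanded by the pronoun; coreference would bind this R-expression — blocked (Principle C).
— Grace's daughter: subject of the clause headed by 'praised'; is c-commanded by the pronoun; coreference would bind this R-expression — blocked (Principle C).
— Ruby: subject of the matrix clause; c-commands the pronoun but lies outside its binding domain — allowed.

Ruby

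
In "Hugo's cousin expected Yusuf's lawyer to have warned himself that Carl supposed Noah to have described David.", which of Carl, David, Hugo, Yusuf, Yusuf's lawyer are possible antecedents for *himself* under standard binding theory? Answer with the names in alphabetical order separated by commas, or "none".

*himself* is a reflexive; Principle A requires it to be bound within its binding domain — the clause headed by 'warned'.
— Carl: subject of the clause headed by 'supposed'; does not c-command the reflexive — cannot bind it (Principle A).
— David: object of the clause headed by 'described'; does not c-command the reflexive — cannot bind it (Principle A).
— Hugo: possessor inside the subject DP of the matrix clause; does not c-command the reflexive — cannot bind it (Principle A).
— Yusuf: possessor inside the subject DP of the clause headed by 'warned'; does not c-command the reflexive — cannot bind it (Principle A).
— Yusuf's lawyer: subject of the clause headed by 'warned'; c-commands the reflexive within its binding domain — allowed (Principle A).

Yusuf's lawyer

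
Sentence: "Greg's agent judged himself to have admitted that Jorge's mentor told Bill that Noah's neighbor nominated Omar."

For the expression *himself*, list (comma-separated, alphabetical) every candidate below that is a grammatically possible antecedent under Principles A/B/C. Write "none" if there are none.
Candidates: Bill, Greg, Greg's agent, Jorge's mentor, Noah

Greg's agent

*himself* is a reflexive; Principle A requires it to be bound within its binding domain — the matrix clause.
— Bill: object of the clause headed by 'told'; does not c-command the reflexive — cannot bind it (Principle A).
— Greg: possessor inside the subject DP of the matrix clause; does not c-command the reflexive — cannot bind it (Principle A).
— Greg's agent: subject of the matrix clause; c-commands the reflexive within its binding domain — allowed (Principle A).
— Jorge's mentor: subject of the clause headed by 'told'; does not c-command the reflexive — cannot bind it (Principle A).
— Noah: possessor inside the subject DP of the clause headed by 'nominated'; does not c-command the reflexive — cannot bind it (Principle A).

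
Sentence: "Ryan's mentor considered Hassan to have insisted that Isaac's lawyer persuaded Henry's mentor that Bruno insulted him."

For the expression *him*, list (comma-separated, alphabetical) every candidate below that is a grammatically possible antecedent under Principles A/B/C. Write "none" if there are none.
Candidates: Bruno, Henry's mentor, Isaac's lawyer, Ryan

Henry's mentor, Isaac's lawyer, Ryan

*him* is a pronoun; Principle B requires it to be free in its binding domain — the clause headed by 'insulted'.
— Bruno: subject of the clause headed by 'insulted'; c-commands the pronoun within its binding domain — blocked (Principle B).
— Henry's mentor: object of the clause headed by 'persuaded'; c-commands the pronoun but lies outside its binding domain — allowed.
— Isaac's lawyer: subject of the clause headed by 'persuaded'; c-commands the pronoun but lies outside its binding domain — allowed.
— Ryan: possessor inside the subject DP of the matrix clause; does not c-command the pronoun — Principle B does not apply; allowed.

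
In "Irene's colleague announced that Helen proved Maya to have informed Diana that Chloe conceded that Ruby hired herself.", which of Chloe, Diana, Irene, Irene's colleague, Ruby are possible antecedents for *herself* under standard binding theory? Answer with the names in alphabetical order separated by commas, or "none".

*herself* is a reflexive; Principle A requires it to be bound within its binding domain — the clause headed by 'hired'.
— Chloe: subject of the clause headed by 'conceded'; c-commands the reflexive but lies outside its binding domain — cannot bind it (Principle A).
— Diana: object of the clause headed by 'informed'; c-commands the reflexive but lies outside its binding domain — cannot bind it (Principle A).
— Irene: possessor inside the subject DP of the matrix clause; does not c-command the reflexive — cannot bind it (Principle A).
— Irene's colleague: subject of the matrix clause; c-commands the reflexive but lies outside its binding domain — cannot bind it (Principle A).
— Ruby: subject of the clause headed by 'hired'; c-commands the reflexive within its binding domain — allowed (Principle A).

Ruby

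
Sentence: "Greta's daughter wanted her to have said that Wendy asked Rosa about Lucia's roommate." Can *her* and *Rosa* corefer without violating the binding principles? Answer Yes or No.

*Rosa* is an R-expression; Principle C requires it to be free (not bound by any c-commanding expression).
— her: subject of the clause headed by 'said'; the pronoun c-commands the R-expression — coreference blocked (Principle C).

No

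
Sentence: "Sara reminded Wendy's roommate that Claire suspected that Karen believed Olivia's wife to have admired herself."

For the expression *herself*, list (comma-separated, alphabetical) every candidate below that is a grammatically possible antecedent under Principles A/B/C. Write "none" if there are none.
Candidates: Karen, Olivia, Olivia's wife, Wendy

*herself* is a reflexive; Principle A requires it to be bound within its binding domain — the clause headed by 'admired'.
— Karen: subject of the clause headed by 'believed'; c-commands the reflexive but lies outside its binding domain — cannot bind it (Principle A).
— Olivia: possessor inside the subject DP of the clause headed by 'admired'; does not c-command the reflexive — cannot bind it (Principle A).
— Olivia's wife: subject of the clause headed by 'admired'; c-commands the reflexive within its binding domain — allowed (Principle A).
— Wendy: possessor inside the object DP of the matrix clause; does not c-command the reflexive — cannot bind it (Principle A).

Olivia's wife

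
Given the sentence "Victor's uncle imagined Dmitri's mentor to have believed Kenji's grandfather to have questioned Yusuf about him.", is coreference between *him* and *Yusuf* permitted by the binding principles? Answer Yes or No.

*him* is a pronoun; Principle B requires it to be free in its binding domain — the clause headed by 'questioned'.
— Yusuf: object of the clause headed by 'questioned'; c-commands the pronoun within its binding domain — blocked (Principle B).

No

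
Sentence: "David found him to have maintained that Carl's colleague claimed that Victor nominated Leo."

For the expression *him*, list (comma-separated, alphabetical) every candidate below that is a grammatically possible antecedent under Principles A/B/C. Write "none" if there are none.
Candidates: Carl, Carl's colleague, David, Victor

none

*him* is a pronoun; Principle B requires it to be free in its binding domain — the matrix clause.
— Carl: possessor inside the subject DP of the clause headed by 'claimed'; is c-commanded by the pronoun; coreference would bind this R-expression — blocked (Principle C).
— Carl's colleague: subject of the clause headed by 'claimed'; is c-commanded by the pronoun; coreference would bind this R-expression — blocked (Principle C).
— David: subject of the matrix clause; c-commands the pronoun within its binding domain — blocked (Principle B).
— Victor: subject of the clause headed by 'nominated'; is c-commanded by the pronoun; coreference would bind this R-expression — blocked (Principle C).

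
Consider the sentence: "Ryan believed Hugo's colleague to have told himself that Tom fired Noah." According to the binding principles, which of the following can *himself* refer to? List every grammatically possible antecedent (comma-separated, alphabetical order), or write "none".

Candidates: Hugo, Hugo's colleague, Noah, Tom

Hugo's colleague

*himself* is a reflexive; Principle A requires it to be bound within its binding domain — the clause headed by 'told'.
— Hugo: possessor inside the subject DP of the clause headed by 'told'; does not c-command the reflexive — cannot bind it (Principle A).
— Hugo's colleague: subject of the clause headed by 'told'; c-commands the reflexive within its binding domain — allowed (Principle A).
— Noah: object of the clause headed by 'fired'; does not c-command the reflexive — cannot bind it (Principle A).
— Tom: subject of the clause headed by 'fired'; does not c-command the reflexive — cannot bind it (Principle A).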